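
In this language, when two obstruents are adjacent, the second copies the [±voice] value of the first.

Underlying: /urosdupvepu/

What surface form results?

/d/ after /s/ (voiceless) → [t]
/v/ after /p/ (voiceless) → [f]

[urostupfepu]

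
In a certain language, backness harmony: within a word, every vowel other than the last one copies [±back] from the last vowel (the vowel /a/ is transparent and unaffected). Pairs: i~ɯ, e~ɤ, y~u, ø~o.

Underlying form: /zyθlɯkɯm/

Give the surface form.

/y/ harmonizes with /ɯ/ ([+back]) → [u]

[zuθlɯkɯm]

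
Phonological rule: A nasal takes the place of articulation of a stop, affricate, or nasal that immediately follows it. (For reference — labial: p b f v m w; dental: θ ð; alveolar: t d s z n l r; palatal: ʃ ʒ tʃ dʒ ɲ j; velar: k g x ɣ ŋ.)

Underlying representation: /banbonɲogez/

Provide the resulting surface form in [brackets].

/n/ before /b/ (labial) → [m]
/n/ before /ɲ/ (palatal) → [ɲ]

[bamboɲɲogez]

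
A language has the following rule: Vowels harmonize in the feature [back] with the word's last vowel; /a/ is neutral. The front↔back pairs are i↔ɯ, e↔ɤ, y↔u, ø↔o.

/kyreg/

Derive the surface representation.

no segment meets the rule's conditions; no change.

[kyreg]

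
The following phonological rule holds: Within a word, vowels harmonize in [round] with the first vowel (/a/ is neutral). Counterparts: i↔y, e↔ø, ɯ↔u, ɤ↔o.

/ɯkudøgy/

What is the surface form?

/u/ harmonizes with /ɯ/ ([-round]) → [ɯ]
/ø/ harmonizes with /ɯ/ ([-round]) → [e]
/y/ harmonizes with /ɯ/ ([-round]) → [i]

[ɯkɯdegi]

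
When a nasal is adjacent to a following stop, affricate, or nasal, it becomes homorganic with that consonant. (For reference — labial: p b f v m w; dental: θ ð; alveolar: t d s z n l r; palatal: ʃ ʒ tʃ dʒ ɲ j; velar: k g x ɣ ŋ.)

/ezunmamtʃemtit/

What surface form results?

/n/ before /m/ (labial) → [m]
/m/ before /tʃ/ (palatal) → [ɲ]
/m/ before /t/ (alveolar) → [n]

[ezummaɲtʃentit]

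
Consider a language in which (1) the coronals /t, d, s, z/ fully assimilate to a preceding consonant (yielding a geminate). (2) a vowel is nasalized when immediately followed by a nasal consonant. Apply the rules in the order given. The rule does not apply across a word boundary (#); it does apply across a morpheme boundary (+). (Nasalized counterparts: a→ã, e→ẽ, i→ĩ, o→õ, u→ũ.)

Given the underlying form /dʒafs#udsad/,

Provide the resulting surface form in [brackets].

Rule 1: /s/ after /f/ → [f] (total assimilation)
Rule 1: /s/ after /d/ → [d] (total assimilation)
After rule 1: dʒaff#uddad
Rule 2: no segment meets the rule's conditions; no change.

[dʒaff#uddad]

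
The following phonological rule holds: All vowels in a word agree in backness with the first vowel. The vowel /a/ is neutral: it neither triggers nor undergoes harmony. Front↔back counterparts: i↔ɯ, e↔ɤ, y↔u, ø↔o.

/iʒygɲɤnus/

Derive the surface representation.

/ɤ/ harmonizes with /i/ ([-back]) → [e]
/u/ harmonizes with /i/ ([-back]) → [y]

[iʒygɲenys]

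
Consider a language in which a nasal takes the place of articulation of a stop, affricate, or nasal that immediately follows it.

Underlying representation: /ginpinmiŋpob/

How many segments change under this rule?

/n/ before /p/ (labial) → [m]
/n/ before /m/ (labial) → [m]
/ŋ/ before /p/ (labial) → [m]
3 segments change.

3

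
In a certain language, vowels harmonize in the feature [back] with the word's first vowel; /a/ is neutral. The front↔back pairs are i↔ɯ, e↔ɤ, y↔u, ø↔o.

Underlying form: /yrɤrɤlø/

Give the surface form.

[yrerelø]

/ɤ/ harmonizes with /y/ ([-back]) → [e]
/ɤ/ harmonizes with /y/ ([-back]) → [e]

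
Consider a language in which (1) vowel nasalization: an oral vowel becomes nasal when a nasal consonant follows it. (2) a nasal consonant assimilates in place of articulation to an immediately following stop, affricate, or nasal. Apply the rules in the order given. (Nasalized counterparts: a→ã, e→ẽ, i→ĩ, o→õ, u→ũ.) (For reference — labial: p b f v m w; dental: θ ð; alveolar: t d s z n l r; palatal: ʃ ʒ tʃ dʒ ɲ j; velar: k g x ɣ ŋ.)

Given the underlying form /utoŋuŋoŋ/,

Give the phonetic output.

[utõŋũŋõŋ]

Rule 1: /o/ before nasal /ŋ/ → [õ]
Rule 1: /u/ before nasal /ŋ/ → [ũ]
Rule 1: /o/ before nasal /ŋ/ → [õ]
After rule 1: utõŋũŋõŋ
Rule 2: no segment meets the rule's conditions; no change.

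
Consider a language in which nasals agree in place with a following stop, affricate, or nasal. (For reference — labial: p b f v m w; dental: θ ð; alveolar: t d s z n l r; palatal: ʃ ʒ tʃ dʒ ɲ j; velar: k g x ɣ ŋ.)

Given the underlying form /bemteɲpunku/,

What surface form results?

/m/ before /t/ (alveolar) → [n]
/ɲ/ before /p/ (labial) → [m]
/n/ before /k/ (velar) → [ŋ]

[bentempuŋku]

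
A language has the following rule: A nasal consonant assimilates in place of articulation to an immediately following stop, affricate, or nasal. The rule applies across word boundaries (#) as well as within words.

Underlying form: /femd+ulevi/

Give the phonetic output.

/m/ before /d/ (alveolar) → [n]

[fend+ulevi]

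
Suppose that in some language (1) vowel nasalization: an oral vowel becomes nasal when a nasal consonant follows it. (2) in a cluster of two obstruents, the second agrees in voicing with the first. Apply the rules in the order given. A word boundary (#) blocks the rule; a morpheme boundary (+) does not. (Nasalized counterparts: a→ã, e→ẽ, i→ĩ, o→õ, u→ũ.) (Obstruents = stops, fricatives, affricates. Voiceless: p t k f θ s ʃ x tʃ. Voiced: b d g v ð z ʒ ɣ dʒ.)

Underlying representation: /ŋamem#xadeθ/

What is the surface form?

[ŋãmẽm#xadeθ]

Rule 1: /a/ before nasal /m/ → [ã]
Rule 1: /e/ before nasal /m/ → [ẽ]
After rule 1: ŋãmẽm#xadeθ
Rule 2: no segment meets the rule's conditions; no change.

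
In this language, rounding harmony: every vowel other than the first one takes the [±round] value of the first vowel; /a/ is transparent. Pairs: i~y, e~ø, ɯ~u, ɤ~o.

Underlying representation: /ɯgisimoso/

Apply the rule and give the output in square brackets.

[ɯgisimɤsɤ]

/o/ harmonizes with /ɯ/ ([-round]) → [ɤ]
/o/ harmonizes with /ɯ/ ([-round]) → [ɤ]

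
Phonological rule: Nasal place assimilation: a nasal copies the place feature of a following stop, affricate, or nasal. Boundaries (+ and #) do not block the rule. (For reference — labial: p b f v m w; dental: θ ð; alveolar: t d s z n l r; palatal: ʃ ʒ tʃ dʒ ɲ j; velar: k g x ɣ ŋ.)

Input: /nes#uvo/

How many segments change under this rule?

No segment meets the rule's conditions.

0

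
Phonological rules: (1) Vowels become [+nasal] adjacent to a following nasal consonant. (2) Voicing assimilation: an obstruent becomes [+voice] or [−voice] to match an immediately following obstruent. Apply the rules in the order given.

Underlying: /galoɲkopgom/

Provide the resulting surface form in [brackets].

Rule 1: /o/ before nasal /ɲ/ → [õ]
Rule 1: /o/ before nasal /m/ → [õ]
After rule 1: galõɲkopgõm
Rule 2: /p/ before /g/ (voiced) → [b]

[galõɲkobgõm]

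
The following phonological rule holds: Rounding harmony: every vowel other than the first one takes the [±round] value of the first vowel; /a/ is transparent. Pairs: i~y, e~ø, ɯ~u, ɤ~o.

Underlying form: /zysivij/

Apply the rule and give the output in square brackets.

[zysyvyj]

/i/ harmonizes with /y/ ([+round]) → [y]
/i/ harmonizes with /y/ ([+round]) → [y]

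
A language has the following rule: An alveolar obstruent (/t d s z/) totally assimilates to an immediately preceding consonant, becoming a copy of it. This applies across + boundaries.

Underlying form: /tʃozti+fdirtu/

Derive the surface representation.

[tʃozzi+ffirru]

/t/ after /z/ → [z] (total assimilation)
/d/ after /f/ → [f] (total assimilation)
/t/ after /r/ → [r] (total assimilation)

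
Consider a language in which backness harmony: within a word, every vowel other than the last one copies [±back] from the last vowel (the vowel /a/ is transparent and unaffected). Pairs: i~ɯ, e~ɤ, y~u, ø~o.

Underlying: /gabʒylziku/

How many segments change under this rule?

2

/y/ harmonizes with /u/ ([+back]) → [u]
/i/ harmonizes with /u/ ([+back]) → [ɯ]
2 segments change.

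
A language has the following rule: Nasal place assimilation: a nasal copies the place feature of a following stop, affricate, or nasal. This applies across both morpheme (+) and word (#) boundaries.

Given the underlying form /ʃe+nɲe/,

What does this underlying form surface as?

/n/ before /ɲ/ (palatal) → [ɲ]

[ʃe+ɲɲe]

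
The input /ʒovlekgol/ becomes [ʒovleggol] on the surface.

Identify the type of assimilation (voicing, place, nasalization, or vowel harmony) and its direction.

/k/→[g].
Each target copies a feature from the following segment, so the direction is regressive.

voicing assimilation, regressive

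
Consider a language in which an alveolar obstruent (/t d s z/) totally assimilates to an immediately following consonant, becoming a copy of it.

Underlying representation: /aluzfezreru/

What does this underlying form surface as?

[alufferreru]

/z/ before /f/ → [f] (total assimilation)
/z/ before /r/ → [r] (total assimilation)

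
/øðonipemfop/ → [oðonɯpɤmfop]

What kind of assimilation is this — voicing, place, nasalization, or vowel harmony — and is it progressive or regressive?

/ø/→[o] /i/→[ɯ] /e/→[ɤ].
Vowels agree with the last vowel, so the harmony is regressive.

vowel harmony, regressive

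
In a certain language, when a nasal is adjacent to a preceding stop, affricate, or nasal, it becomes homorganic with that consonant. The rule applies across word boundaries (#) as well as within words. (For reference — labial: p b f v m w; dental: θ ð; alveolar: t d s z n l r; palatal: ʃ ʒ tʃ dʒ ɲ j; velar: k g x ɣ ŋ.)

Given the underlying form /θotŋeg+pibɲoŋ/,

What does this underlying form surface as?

/ŋ/ after /t/ (alveolar) → [n]
/ɲ/ after /b/ (labial) → [m]

[θotneg+pibmoŋ]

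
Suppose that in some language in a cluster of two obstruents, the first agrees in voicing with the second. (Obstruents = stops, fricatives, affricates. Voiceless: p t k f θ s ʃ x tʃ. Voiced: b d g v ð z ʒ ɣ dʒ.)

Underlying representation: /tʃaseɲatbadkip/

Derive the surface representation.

[tʃaseɲadbatkip]

/t/ before /b/ (voiced) → [d]
/d/ before /k/ (voiceless) → [t]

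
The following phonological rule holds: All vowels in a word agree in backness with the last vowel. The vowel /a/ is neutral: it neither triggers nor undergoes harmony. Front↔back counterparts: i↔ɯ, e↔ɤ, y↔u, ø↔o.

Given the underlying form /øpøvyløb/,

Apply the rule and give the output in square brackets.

[øpøvyløb]

no segment meets the rule's conditions; no change.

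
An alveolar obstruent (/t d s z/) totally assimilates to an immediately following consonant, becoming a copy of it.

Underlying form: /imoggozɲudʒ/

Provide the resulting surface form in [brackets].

[imoggoɲɲudʒ]

/z/ before /ɲ/ → [ɲ] (total assimilation)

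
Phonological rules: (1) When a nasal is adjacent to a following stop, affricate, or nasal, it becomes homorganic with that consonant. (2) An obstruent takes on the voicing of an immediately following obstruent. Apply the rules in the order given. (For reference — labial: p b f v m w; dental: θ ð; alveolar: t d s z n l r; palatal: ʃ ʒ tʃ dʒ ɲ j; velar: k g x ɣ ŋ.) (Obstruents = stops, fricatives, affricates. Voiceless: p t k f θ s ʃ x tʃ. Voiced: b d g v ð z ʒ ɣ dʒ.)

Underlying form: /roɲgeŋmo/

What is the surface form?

[roŋgemmo]

Rule 1: /ɲ/ before /g/ (velar) → [ŋ]
Rule 1: /ŋ/ before /m/ (labial) → [m]
After rule 1: roŋgemmo
Rule 2: no segment meets the rule's conditions; no change.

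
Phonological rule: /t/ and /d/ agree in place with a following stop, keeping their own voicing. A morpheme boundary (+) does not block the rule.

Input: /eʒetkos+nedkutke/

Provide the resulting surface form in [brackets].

/t/ before /k/ (velar) → [k]
/d/ before /k/ (velar) → [g]
/t/ before /k/ (velar) → [k]

[eʒekkos+negkukke]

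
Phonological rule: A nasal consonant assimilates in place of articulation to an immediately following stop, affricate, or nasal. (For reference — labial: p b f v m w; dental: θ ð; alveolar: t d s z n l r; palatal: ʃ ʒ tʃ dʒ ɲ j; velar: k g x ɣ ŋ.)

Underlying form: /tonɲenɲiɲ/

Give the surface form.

[toɲɲeɲɲiɲ]

/n/ before /ɲ/ (palatal) → [ɲ]
/n/ before /ɲ/ (palatal) → [ɲ]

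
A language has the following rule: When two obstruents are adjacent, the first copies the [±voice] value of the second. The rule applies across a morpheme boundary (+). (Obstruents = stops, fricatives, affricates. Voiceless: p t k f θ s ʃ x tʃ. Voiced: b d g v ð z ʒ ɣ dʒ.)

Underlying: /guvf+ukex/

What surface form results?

[guff+ukex]

/v/ before /f/ (voiceless) → [f]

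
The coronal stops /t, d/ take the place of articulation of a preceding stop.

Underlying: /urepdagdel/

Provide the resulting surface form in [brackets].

[urepbaggel]

/d/ after /p/ (labial) → [b]
/d/ after /g/ (velar) → [g]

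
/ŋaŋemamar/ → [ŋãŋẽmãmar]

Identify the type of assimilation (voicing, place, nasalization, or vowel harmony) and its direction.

nasalization, regressive

/a/→[ã] /e/→[ẽ] /a/→[ã].
Each target copies a feature from the following segment, so the direction is regressive.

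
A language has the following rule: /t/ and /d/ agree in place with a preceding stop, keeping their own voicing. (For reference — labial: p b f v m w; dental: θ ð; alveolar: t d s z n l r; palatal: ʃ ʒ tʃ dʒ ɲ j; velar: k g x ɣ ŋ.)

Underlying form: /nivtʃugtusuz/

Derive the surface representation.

/t/ after /g/ (velar) → [k]

[nivtʃugkusuz]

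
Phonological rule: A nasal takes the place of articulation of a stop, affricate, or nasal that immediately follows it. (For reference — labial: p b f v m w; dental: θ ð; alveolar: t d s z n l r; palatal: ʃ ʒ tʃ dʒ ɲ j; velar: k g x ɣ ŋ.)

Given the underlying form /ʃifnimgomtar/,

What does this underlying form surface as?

/m/ before /g/ (velar) → [ŋ]
/m/ before /t/ (alveolar) → [n]

[ʃifniŋgontar]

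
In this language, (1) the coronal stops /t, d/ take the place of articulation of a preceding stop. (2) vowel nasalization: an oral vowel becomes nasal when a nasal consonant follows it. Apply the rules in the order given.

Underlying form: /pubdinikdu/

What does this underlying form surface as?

Rule 1: /d/ after /b/ (labial) → [b]
Rule 1: /d/ after /k/ (velar) → [g]
After rule 1: pubbinikgu
Rule 2: /i/ before nasal /n/ → [ĩ]

[pubbĩnikgu]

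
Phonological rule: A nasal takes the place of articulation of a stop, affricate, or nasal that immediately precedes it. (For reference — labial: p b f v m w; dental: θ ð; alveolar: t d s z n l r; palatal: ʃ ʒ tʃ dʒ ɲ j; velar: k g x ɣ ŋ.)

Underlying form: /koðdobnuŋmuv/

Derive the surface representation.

/n/ after /b/ (labial) → [m]
/m/ after /ŋ/ (velar) → [ŋ]

[koðdobmuŋŋuv]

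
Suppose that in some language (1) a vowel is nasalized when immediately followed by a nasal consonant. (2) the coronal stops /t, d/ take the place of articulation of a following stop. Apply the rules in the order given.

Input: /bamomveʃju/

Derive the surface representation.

[bãmõmveʃju]

Rule 1: /a/ before nasal /m/ → [ã]
Rule 1: /o/ before nasal /m/ → [õ]
After rule 1: bãmõmveʃju
Rule 2: no segment meets the rule's conditions; no change.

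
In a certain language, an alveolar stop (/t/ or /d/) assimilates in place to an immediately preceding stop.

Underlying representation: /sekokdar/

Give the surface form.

[sekokgar]

/d/ after /k/ (velar) → [g]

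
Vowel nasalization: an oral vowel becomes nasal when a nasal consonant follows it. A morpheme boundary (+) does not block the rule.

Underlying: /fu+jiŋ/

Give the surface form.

/i/ before nasal /ŋ/ → [ĩ]

[fu+jĩŋ]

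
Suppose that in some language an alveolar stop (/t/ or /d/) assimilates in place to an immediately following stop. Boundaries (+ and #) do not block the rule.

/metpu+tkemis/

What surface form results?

[meppu+kkemis]

/t/ before /p/ (labial) → [p]
/t/ before /k/ (velar) → [k]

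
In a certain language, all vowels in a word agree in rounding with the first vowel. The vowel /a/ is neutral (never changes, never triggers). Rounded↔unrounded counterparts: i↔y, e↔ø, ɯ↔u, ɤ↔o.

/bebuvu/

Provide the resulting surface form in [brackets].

[bebɯvɯ]

/u/ harmonizes with /e/ ([-round]) → [ɯ]
/u/ harmonizes with /e/ ([-round]) → [ɯ]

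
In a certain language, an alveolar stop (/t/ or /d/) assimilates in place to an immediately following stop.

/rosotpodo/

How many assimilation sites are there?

/t/ before /p/ (labial) → [p]
1 segment changes.

1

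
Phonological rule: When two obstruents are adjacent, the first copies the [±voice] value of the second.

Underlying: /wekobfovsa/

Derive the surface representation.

/b/ before /f/ (voiceless) → [p]
/v/ before /s/ (voiceless) → [f]

[wekopfofsa]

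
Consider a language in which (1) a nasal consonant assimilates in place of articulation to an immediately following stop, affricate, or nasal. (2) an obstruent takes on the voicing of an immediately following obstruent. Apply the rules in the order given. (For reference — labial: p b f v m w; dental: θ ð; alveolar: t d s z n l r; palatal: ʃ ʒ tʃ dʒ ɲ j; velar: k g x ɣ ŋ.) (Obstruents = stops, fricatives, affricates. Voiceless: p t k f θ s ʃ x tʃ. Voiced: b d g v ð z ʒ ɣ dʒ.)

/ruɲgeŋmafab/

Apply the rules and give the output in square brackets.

[ruŋgemmafab]

Rule 1: /ɲ/ before /g/ (velar) → [ŋ]
Rule 1: /ŋ/ before /m/ (labial) → [m]
After rule 1: ruŋgemmafab
Rule 2: no segment meets the rule's conditions; no change.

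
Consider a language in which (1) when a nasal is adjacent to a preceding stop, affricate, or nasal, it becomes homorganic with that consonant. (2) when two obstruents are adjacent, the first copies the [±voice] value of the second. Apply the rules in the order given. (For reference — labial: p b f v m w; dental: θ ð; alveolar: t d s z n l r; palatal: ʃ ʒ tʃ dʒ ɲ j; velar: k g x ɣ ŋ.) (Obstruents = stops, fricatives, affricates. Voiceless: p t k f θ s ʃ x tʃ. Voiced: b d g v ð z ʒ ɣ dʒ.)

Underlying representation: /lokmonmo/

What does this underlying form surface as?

[lokŋonno]

Rule 1: /m/ after /k/ (velar) → [ŋ]
Rule 1: /m/ after /n/ (alveolar) → [n]
After rule 1: lokŋonno
Rule 2: no segment meets the rule's conditions; no change.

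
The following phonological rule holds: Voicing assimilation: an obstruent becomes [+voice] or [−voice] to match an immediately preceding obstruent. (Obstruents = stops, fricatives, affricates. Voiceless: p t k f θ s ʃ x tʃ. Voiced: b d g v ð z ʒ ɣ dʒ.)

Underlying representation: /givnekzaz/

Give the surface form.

/z/ after /k/ (voiceless) → [s]

[givneksaz]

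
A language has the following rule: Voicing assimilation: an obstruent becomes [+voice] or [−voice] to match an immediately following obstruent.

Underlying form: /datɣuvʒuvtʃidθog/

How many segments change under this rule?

3

/t/ before /ɣ/ (voiced) → [d]
/v/ before /tʃ/ (voiceless) → [f]
/d/ before /θ/ (voiceless) → [t]
3 segments change.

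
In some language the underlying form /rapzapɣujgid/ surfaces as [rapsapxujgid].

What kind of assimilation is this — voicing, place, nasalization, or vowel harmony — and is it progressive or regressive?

voicing assimilation, progressive

/z/→[s] /ɣ/→[x].
Each target copies a feature from the preceding segment, so the direction is progressive.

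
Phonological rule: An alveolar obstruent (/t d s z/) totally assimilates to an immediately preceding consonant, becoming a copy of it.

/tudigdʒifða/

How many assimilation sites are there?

No segment meets the rule's conditions.

0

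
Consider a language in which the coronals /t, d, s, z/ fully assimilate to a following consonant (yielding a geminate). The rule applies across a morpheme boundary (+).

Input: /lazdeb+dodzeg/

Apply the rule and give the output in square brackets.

[laddeb+dozzeg]

/z/ before /d/ → [d] (total assimilation)
/d/ before /z/ → [z] (total assimilation)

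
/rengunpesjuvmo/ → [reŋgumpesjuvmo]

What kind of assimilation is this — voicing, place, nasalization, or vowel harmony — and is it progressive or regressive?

place assimilation, regressive

/n/→[ŋ] /n/→[m].
Each target copies a feature from the following segment, so the direction is regressive.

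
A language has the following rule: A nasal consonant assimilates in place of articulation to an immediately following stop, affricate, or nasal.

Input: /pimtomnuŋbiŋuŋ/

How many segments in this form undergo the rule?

3

/m/ before /t/ (alveolar) → [n]
/m/ before /n/ (alveolar) → [n]
/ŋ/ before /b/ (labial) → [m]
3 segments change.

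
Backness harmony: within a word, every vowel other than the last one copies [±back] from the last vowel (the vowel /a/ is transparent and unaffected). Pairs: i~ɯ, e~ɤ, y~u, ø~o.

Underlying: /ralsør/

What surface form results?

[ralsør]

no segment meets the rule's conditions; no change.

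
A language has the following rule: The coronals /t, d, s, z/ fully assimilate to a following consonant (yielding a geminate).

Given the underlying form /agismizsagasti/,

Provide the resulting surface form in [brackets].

/s/ before /m/ → [m] (total assimilation)
/z/ before /s/ → [s] (total assimilation)
/s/ before /t/ → [t] (total assimilation)

[agimmissagatti]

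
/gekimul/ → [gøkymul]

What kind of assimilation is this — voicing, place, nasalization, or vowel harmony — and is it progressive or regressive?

vowel harmony, regressive

/e/→[ø] /i/→[y].
Vowels agree with the last vowel, so the harmony is regressive.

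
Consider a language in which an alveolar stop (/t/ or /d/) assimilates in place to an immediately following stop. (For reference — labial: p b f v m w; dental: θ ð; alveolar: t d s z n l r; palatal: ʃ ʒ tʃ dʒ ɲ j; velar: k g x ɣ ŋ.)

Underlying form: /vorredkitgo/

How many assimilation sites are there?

2

/d/ before /k/ (velar) → [g]
/t/ before /g/ (velar) → [k]
2 segments change.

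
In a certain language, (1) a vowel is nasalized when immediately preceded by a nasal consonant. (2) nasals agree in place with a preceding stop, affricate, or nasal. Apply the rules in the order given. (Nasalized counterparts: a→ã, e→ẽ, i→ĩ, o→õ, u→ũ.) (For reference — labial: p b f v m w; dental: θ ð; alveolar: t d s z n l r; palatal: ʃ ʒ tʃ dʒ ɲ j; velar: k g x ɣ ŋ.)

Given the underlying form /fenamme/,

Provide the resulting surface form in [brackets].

[fenãmmẽ]

Rule 1: /a/ after nasal /n/ → [ã]
Rule 1: /e/ after nasal /m/ → [ẽ]
After rule 1: fenãmmẽ
Rule 2: no segment meets the rule's conditions; no change.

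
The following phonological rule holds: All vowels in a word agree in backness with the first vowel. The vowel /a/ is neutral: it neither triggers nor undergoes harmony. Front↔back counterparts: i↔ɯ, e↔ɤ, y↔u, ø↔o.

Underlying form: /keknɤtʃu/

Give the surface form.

/ɤ/ harmonizes with /e/ ([-back]) → [e]
/u/ harmonizes with /e/ ([-back]) → [y]

[keknetʃy]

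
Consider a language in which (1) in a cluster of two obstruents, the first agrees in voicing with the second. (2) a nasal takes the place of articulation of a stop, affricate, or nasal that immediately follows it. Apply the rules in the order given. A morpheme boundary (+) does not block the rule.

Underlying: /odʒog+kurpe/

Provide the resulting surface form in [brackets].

[odʒok+kurpe]

Rule 1: /g/ before /k/ (voiceless) → [k]
After rule 1: odʒok+kurpe
Rule 2: no segment meets the rule's conditions; no change.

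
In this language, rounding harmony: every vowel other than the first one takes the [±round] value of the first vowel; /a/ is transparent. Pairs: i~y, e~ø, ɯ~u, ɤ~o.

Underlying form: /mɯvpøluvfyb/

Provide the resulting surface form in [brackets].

/ø/ harmonizes with /ɯ/ ([-round]) → [e]
/u/ harmonizes with /ɯ/ ([-round]) → [ɯ]
/y/ harmonizes with /ɯ/ ([-round]) → [i]

[mɯvpelɯvfib]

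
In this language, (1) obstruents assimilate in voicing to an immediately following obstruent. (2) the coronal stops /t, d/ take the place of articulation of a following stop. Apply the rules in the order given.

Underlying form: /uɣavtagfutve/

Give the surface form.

[uɣaftakfudve]

Rule 1: /v/ before /t/ (voiceless) → [f]
Rule 1: /g/ before /f/ (voiceless) → [k]
Rule 1: /t/ before /v/ (voiced) → [d]
After rule 1: uɣaftakfudve
Rule 2: no segment meets the rule's conditions; no change.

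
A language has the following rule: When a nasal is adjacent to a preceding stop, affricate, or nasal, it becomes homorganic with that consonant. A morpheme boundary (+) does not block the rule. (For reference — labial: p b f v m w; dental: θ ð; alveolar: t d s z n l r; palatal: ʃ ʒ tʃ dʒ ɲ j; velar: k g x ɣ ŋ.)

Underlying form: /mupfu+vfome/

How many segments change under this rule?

No segment meets the rule's conditions.

0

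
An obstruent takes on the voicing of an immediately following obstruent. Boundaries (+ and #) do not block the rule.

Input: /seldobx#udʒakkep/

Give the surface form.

[seldopx#udʒakkep]

/b/ before /x/ (voiceless) → [p]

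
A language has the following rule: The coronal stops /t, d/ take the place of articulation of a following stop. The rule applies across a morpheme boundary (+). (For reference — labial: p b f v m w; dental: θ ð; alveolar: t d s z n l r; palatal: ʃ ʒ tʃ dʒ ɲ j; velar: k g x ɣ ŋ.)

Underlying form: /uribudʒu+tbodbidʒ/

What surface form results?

[uribudʒu+pbobbidʒ]

/t/ before /b/ (labial) → [p]
/d/ before /b/ (labial) → [b]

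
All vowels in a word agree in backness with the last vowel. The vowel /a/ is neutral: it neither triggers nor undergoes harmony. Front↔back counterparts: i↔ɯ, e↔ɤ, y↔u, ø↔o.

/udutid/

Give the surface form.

/u/ harmonizes with /i/ ([-back]) → [y]
/u/ harmonizes with /i/ ([-back]) → [y]

[ydytid]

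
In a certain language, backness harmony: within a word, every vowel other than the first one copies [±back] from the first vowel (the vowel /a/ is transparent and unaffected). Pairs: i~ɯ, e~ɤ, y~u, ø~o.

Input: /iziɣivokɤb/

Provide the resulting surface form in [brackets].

/o/ harmonizes with /i/ ([-back]) → [ø]
/ɤ/ harmonizes with /i/ ([-back]) → [e]

[iziɣivøkeb]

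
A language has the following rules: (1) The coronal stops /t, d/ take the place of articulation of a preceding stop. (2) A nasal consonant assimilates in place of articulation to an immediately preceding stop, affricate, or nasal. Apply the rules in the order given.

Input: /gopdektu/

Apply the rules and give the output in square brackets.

[gopbekku]

Rule 1: /d/ after /p/ (labial) → [b]
Rule 1: /t/ after /k/ (velar) → [k]
After rule 1: gopbekku
Rule 2: no segment meets the rule's conditions; no change.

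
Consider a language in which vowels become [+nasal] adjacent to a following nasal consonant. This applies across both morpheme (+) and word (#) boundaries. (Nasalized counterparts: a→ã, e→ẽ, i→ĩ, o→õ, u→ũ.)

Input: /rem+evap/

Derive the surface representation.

[rẽm+evap]

/e/ before nasal /m/ → [ẽ]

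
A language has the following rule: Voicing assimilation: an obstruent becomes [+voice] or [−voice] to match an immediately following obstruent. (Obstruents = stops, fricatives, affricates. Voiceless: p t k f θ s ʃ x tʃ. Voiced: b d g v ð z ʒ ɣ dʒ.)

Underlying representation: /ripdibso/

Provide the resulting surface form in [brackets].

[ribdipso]

/p/ before /d/ (voiced) → [b]
/b/ before /s/ (voiceless) → [p]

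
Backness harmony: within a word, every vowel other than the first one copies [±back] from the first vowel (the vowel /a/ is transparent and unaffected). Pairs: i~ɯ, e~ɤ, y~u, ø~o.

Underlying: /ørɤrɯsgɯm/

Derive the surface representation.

/ɤ/ harmonizes with /ø/ ([-back]) → [e]
/ɯ/ harmonizes with /ø/ ([-back]) → [i]
/ɯ/ harmonizes with /ø/ ([-back]) → [i]

[ørerisgim]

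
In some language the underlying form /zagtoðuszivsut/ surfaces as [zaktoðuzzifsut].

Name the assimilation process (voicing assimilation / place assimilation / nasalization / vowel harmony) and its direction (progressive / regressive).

voicing assimilation, regressive

/g/→[k] /s/→[z] /v/→[f].
Each target copies a feature from the following segment, so the direction is regressive.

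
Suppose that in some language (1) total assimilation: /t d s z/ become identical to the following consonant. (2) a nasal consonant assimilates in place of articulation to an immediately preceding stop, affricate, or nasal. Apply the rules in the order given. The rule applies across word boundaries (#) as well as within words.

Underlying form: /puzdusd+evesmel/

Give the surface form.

Rule 1: /z/ before /d/ → [d] (total assimilation)
Rule 1: /s/ before /d/ → [d] (total assimilation)
Rule 1: /s/ before /m/ → [m] (total assimilation)
After rule 1: puddudd+evemmel
Rule 2: no segment meets the rule's conditions; no change.

[puddudd+evemmel]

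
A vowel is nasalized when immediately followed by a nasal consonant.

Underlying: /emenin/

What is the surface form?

[ẽmẽnĩn]

/e/ before nasal /m/ → [ẽ]
/e/ before nasal /n/ → [ẽ]
/i/ before nasal /n/ → [ĩ]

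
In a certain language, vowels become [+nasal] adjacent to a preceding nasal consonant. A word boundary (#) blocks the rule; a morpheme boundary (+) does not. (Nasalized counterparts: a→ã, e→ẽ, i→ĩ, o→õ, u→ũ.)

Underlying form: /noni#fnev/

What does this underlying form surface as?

[nõnĩ#fnẽv]

/o/ after nasal /n/ → [õ]
/i/ after nasal /n/ → [ĩ]
/e/ after nasal /n/ → [ẽ]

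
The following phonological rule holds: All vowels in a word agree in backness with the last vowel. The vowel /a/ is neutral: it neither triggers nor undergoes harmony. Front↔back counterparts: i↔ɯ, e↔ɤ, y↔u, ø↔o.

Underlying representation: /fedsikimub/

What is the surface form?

[fɤdsɯkɯmub]

/e/ harmonizes with /u/ ([+back]) → [ɤ]
/i/ harmonizes with /u/ ([+back]) → [ɯ]
/i/ harmonizes with /u/ ([+back]) → [ɯ]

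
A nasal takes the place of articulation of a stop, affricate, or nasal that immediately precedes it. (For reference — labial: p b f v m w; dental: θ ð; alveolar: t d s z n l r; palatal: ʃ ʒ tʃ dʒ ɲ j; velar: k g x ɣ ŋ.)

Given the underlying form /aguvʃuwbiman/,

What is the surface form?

[aguvʃuwbiman]

no segment meets the rule's conditions; no change.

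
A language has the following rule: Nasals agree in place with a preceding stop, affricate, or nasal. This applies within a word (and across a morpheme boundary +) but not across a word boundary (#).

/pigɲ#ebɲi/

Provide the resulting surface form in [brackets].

[pigŋ#ebmi]

/ɲ/ after /g/ (velar) → [ŋ]
/ɲ/ after /b/ (labial) → [m]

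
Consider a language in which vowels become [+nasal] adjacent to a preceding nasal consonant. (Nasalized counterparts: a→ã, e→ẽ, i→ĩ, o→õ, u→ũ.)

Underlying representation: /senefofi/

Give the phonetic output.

/e/ after nasal /n/ → [ẽ]

[senẽfofi]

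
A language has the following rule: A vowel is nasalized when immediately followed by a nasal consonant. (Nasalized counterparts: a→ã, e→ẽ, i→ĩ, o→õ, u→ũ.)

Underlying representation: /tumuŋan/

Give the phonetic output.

/u/ before nasal /m/ → [ũ]
/u/ before nasal /ŋ/ → [ũ]
/a/ before nasal /n/ → [ã]

[tũmũŋãn]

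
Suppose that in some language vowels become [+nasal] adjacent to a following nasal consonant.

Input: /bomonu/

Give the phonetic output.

/o/ before nasal /m/ → [õ]
/o/ before nasal /n/ → [õ]

[bõmõnu]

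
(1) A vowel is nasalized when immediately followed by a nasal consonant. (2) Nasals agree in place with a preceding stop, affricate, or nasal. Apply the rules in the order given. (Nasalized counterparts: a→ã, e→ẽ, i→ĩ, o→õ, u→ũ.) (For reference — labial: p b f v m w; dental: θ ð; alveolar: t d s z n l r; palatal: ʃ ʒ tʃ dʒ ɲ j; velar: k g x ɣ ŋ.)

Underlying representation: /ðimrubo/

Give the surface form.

[ðĩmrubo]

Rule 1: /i/ before nasal /m/ → [ĩ]
After rule 1: ðĩmrubo
Rule 2: no segment meets the rule's conditions; no change.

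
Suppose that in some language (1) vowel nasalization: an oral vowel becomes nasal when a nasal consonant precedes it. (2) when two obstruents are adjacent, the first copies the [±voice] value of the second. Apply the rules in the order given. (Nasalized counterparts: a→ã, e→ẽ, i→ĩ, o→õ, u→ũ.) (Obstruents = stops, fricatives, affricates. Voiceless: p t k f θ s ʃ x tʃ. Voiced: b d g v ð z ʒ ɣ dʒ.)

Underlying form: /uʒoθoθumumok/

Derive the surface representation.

[uʒoθoθumũmõk]

Rule 1: /u/ after nasal /m/ → [ũ]
Rule 1: /o/ after nasal /m/ → [õ]
After rule 1: uʒoθoθumũmõk
Rule 2: no segment meets the rule's conditions; no change.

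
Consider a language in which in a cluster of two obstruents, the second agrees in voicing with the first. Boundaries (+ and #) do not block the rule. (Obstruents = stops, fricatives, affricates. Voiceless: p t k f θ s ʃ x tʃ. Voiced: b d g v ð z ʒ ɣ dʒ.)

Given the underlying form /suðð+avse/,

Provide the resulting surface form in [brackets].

[suðð+avze]

/s/ after /v/ (voiced) → [z]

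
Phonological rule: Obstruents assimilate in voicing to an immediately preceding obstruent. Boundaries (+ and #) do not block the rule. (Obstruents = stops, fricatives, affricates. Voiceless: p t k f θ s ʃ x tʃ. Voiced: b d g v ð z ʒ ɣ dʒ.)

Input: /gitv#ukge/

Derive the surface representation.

/v/ after /t/ (voiceless) → [f]
/g/ after /k/ (voiceless) → [k]

[gitf#ukke]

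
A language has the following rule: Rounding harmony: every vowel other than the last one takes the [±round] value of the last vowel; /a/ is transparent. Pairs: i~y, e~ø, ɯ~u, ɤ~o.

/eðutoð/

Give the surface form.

[øðutoð]

/e/ harmonizes with /o/ ([+round]) → [ø]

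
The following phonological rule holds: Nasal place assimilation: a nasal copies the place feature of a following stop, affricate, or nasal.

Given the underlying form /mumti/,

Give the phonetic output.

/m/ before /t/ (alveolar) → [n]

[munti]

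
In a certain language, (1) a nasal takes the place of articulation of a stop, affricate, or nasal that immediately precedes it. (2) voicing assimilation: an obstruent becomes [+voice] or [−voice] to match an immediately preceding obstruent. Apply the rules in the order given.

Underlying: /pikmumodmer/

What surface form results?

[pikŋumodner]

Rule 1: /m/ after /k/ (velar) → [ŋ]
Rule 1: /m/ after /d/ (alveolar) → [n]
After rule 1: pikŋumodner
Rule 2: no segment meets the rule's conditions; no change.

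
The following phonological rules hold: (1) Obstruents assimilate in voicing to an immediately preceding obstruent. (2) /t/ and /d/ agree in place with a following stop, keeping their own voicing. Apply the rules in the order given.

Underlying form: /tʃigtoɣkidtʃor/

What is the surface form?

[tʃigdoɣgiddʒor]

Rule 1: /t/ after /g/ (voiced) → [d]
Rule 1: /k/ after /ɣ/ (voiced) → [g]
Rule 1: /tʃ/ after /d/ (voiced) → [dʒ]
After rule 1: tʃigdoɣgiddʒor
Rule 2: no segment meets the rule's conditions; no change.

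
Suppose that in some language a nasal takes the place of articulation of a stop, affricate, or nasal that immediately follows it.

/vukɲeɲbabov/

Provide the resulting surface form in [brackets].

[vukɲembabov]

/ɲ/ before /b/ (labial) → [m]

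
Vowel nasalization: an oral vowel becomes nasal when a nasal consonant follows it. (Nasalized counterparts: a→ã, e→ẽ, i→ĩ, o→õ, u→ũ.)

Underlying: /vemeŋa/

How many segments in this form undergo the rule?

2

/e/ before nasal /m/ → [ẽ]
/e/ before nasal /ŋ/ → [ẽ]
2 segments change.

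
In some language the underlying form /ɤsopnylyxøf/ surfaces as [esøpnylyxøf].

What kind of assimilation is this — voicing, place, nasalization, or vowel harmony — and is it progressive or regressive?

/ɤ/→[e] /o/→[ø].
Vowels agree with the last vowel, so the harmony is regressive.

vowel harmony, regressive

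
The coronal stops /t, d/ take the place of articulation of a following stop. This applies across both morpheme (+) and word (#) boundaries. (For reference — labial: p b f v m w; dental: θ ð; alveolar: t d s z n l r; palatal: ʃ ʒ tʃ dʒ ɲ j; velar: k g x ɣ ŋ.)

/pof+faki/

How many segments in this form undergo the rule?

0

No segment meets the rule's conditions.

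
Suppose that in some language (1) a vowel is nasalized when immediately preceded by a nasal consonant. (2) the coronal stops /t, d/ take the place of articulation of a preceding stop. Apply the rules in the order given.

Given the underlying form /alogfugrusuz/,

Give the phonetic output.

[alogfugrusuz]

Rule 1: no segment meets the rule's conditions; no change.
After rule 1: alogfugrusuz
Rule 2: no segment meets the rule's conditions; no change.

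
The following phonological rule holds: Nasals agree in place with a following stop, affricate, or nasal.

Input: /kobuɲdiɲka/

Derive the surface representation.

[kobundiŋka]

/ɲ/ before /d/ (alveolar) → [n]
/ɲ/ before /k/ (velar) → [ŋ]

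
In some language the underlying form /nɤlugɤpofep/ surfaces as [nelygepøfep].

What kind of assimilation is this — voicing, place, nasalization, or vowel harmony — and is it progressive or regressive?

/ɤ/→[e] /u/→[y] /ɤ/→[e] /o/→[ø].
Vowels agree with the last vowel, so the harmony is regressive.

vowel harmony, regressive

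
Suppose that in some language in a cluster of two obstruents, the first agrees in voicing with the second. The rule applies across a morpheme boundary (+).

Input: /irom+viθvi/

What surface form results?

/θ/ before /v/ (voiced) → [ð]

[irom+viðvi]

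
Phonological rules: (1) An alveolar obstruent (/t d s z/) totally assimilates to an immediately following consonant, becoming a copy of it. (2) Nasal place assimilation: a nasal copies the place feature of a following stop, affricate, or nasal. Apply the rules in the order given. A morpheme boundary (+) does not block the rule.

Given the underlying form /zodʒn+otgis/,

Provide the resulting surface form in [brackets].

Rule 1: /t/ before /g/ → [g] (total assimilation)
After rule 1: zodʒn+oggis
Rule 2: no segment meets the rule's conditions; no change.

[zodʒn+oggis]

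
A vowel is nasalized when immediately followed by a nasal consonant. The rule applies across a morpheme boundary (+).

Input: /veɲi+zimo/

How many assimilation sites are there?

2

/e/ before nasal /ɲ/ → [ẽ]
/i/ before nasal /m/ → [ĩ]
2 segments change.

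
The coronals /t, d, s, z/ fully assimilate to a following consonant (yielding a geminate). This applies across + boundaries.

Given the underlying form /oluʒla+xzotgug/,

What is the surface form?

/t/ before /g/ → [g] (total assimilation)

[oluʒla+xzoggug]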